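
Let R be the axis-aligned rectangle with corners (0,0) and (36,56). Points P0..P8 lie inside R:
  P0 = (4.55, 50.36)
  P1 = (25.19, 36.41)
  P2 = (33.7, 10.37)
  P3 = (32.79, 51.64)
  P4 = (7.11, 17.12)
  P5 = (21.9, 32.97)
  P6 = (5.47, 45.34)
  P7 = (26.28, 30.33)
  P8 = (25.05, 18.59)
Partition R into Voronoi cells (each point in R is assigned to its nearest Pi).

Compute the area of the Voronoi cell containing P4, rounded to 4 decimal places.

Area of P4's cell: 480.7247

1. box [0,36]×[0,56]: [(0, 0) (36, 0) (36, 56) (0, 56)]
2. ⊥bis P4·P0 via (5.83,33.74): [(0, 33.291) (0, 0) (36, 0) (36, 36.0636)]  |A|=1248.3821
3. ⊥bis P4·P1 via (16.15,26.765): [(8.4897, 33.9448) (0, 33.291) (0, 0) (36, 0) (36, 8.1601)]  |A|=864.5655
4. ⊥bis P4·P2 via (20.405,13.745): [(22.2571, 21.041) (8.4897, 33.9448) (0, 33.291) (0, 0) (16.9158, 0)]  |A|=607.7184
5. ⊥bis P4·P3 via (19.95,34.38): [(22.2571, 21.041) (8.4897, 33.9448) (0, 33.291) (0, 0) (16.9158, 0)]  |A|=607.7184
6. ⊥bis P4·P5 via (14.505,25.045): [(21.5943, 18.4298) (5.2359, 33.6942) (0, 33.291) (0, 0) (16.9158, 0)]  |A|=558.5842
7. ⊥bis P4·P6 via (6.29,31.23): [(21.5943, 18.4298) (7.7837, 31.3168) (0, 30.8645) (0, 0) (16.9158, 0)]  |A|=542.4028
8. ⊥bis P4·P7 via (16.695,23.725): [(21.2576, 17.1038) (18.0917, 21.6982) (7.7837, 31.3168) (0, 30.8645) (0, 0) (16.9158, 0)]  |A|=539.5304
9. ⊥bis P4·P8 via (16.08,17.855): [(17.39, 1.868) (15.5725, 24.0489) (7.7837, 31.3168) (0, 30.8645) (0, 0) (16.9158, 0)]  |A|=480.7247
10. canonical 6-gon: [(17.39, 1.868) (15.5725, 24.0489) (7.7837, 31.3168) (0, 30.8645) (0, 0) (16.9158, 0)]
11. shoelace: 480.7247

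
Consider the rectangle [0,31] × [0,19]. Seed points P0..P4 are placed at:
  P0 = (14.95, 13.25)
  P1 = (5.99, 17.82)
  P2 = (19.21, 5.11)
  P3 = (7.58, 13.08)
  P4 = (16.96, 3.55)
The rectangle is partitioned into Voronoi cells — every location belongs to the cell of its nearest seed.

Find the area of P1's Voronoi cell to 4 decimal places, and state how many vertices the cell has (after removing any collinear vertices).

1. box [0,31]×[0,19]: [(0, 0) (31, 0) (31, 19) (0, 19)]
2. ⊥bis P1·P0 via (10.47,15.535): [(0, 0) (2.5465, 0) (12.2373, 19) (0, 19)]  |A|=140.4457
3. ⊥bis P1·P2 via (12.6,11.465): [(0, 0) (1.5773, 0) (3.6416, 2.1471) (12.2373, 19) (0, 19)]  |A|=139.4053
4. ⊥bis P1·P3 via (6.785,15.45): [(0, 13.174) (11.1783, 16.9237) (12.2373, 19) (0, 19)]  |A|=45.2664
5. ⊥bis P1·P4 via (11.475,10.685): [(0, 13.174) (11.1783, 16.9237) (12.2373, 19) (0, 19)]  |A|=45.2664
6. canonical 4-gon: [(0, 13.174) (11.1783, 16.9237) (12.2373, 19) (0, 19)]
7. shoelace: 45.2664

Area of P1's cell: 45.2664 (4 vertices)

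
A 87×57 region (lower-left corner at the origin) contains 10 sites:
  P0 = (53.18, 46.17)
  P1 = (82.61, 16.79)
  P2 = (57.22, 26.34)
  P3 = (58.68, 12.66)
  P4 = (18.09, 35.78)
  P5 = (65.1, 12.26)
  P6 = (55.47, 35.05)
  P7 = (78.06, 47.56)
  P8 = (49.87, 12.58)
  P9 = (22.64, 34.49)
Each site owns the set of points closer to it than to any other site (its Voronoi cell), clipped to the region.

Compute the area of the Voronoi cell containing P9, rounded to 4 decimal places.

1. box [0,87]×[0,57]: [(0, 0) (87, 0) (87, 57) (0, 57)]
2. ⊥bis P9·P0 via (37.91,40.33): [(0, 0) (53.3342, 0) (31.5346, 57) (0, 57)]  |A|=2418.7594
3. ⊥bis P9·P1 via (52.625,25.64): [(0, 0) (45.0574, 0) (48.6626, 12.2149) (31.5346, 57) (0, 57)]  |A|=2368.2095
4. ⊥bis P9·P2 via (39.93,30.415): [(0, 0) (32.7616, 0) (40.6056, 33.2817) (31.5346, 57) (0, 57)]  |A|=2076.415
5. ⊥bis P9·P3 via (40.66,23.575): [(0, 0) (26.3802, 0) (36.8262, 17.2456) (40.6056, 33.2817) (31.5346, 57) (0, 57)]  |A|=2021.3898
6. ⊥bis P9·P4 via (20.365,35.135): [(10.4036, 0) (26.3802, 0) (36.8262, 17.2456) (40.6056, 33.2817) (31.5346, 57) (26.5641, 57)]  |A|=967.8093
7. ⊥bis P9·P5 via (43.87,23.375): [(10.4036, 0) (26.3802, 0) (36.8262, 17.2456) (40.6056, 33.2817) (31.5346, 57) (26.5641, 57)]  |A|=967.8093
8. ⊥bis P9·P6 via (39.055,34.77): [(10.4036, 0) (26.3802, 0) (36.8262, 17.2456) (39.1833, 27.2469) (39.0092, 37.4559) (31.5346, 57) (26.5641, 57)]  |A|=960.0237
9. ⊥bis P9·P7 via (50.35,41.025): [(10.4036, 0) (26.3802, 0) (36.8262, 17.2456) (39.1833, 27.2469) (39.0092, 37.4559) (31.5346, 57) (26.5641, 57)]  |A|=960.0237
10. ⊥bis P9·P8 via (36.255,23.535): [(10.4036, 0) (17.3181, 0) (39.1591, 27.1443) (39.1833, 27.2469) (39.0092, 37.4559) (31.5346, 57) (26.5641, 57)]  |A|=805.4469
11. canonical 7-gon: [(10.4036, 0) (17.3181, 0) (39.1591, 27.1443) (39.1833, 27.2469) (39.0092, 37.4559) (31.5346, 57) (26.5641, 57)]
12. shoelace: 805.4469

Area of P9's cell: 805.4469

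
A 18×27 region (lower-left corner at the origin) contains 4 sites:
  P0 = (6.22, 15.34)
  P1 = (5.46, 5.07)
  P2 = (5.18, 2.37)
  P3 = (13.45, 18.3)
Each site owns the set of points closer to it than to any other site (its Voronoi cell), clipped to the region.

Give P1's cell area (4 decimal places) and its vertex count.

Area of P1's cell: 112.0944 (5 vertices)

1. box [0,18]×[0,27]: [(0, 0) (18, 0) (18, 27) (0, 27)]
2. ⊥bis P1·P0 via (5.84,10.205): [(0, 10.6372) (0, 0) (18, 0) (18, 9.3051)]  |A|=179.4808
3. ⊥bis P1·P2 via (5.32,3.72): [(0, 10.6372) (0, 4.2717) (18, 2.405) (18, 9.3051)]  |A|=119.3901
4. ⊥bis P1·P3 via (9.455,11.685): [(12.7526, 9.6935) (0, 10.6372) (0, 4.2717) (18, 2.405) (18, 6.5244)]  |A|=112.0944
5. canonical 5-gon: [(12.7526, 9.6935) (0, 10.6372) (0, 4.2717) (18, 2.405) (18, 6.5244)]
6. shoelace: 112.0944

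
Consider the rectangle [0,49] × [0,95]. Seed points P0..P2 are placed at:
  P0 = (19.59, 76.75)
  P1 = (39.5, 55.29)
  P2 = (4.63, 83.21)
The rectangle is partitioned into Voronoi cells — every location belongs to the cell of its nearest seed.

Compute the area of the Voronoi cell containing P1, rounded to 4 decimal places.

Area of P1's cell: 3005.6300

1. box [0,49]×[0,95]: [(0, 0) (49, 0) (49, 95) (0, 95)]
2. ⊥bis P1·P0 via (29.545,66.02): [(0, 38.609) (0, 0) (49, 0) (49, 84.0698)]  |A|=3005.63
3. ⊥bis P1·P2 via (22.065,69.25): [(0, 38.609) (0, 0) (49, 0) (49, 84.0698)]  |A|=3005.63
4. canonical 4-gon: [(0, 38.609) (0, 0) (49, 0) (49, 84.0698)]
5. shoelace: 3005.63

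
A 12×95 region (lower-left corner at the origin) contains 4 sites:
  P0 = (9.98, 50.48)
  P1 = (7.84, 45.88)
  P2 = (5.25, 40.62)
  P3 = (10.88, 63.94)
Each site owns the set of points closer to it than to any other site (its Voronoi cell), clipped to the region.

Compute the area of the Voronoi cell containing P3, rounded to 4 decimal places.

1. box [0,12]×[0,95]: [(0, 0) (12, 0) (12, 95) (0, 95)]
2. ⊥bis P3·P0 via (10.43,57.21): [(0, 57.9074) (12, 57.105) (12, 95) (0, 95)]  |A|=449.9255
3. ⊥bis P3·P1 via (9.36,54.91): [(0, 57.9074) (12, 57.105) (12, 95) (0, 95)]  |A|=449.9255
4. ⊥bis P3·P2 via (8.065,52.28): [(0, 57.9074) (12, 57.105) (12, 95) (0, 95)]  |A|=449.9255
5. canonical 4-gon: [(0, 57.9074) (12, 57.105) (12, 95) (0, 95)]
6. shoelace: 449.9255

Area of P3's cell: 449.9255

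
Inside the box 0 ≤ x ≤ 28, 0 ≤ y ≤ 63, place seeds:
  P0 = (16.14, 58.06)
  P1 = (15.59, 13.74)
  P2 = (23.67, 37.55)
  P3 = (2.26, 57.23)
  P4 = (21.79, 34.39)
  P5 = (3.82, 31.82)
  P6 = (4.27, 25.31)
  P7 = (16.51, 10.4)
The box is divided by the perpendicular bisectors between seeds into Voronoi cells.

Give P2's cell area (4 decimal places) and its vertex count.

Area of P2's cell: 165.7441 (4 vertices)

1. box [0,28]×[0,63]: [(0, 0) (28, 0) (28, 63) (0, 63)]
2. ⊥bis P2·P0 via (19.905,47.805): [(0, 40.4971) (0, 0) (28, 0) (28, 50.777)]  |A|=1277.8374
3. ⊥bis P2·P1 via (19.63,25.645): [(0, 40.4971) (0, 32.3065) (28, 22.8046) (28, 50.777)]  |A|=506.2818
4. ⊥bis P2·P3 via (12.965,47.39): [(10.0057, 44.1706) (0, 33.2853) (0, 32.3065) (28, 22.8046) (28, 50.777)]  |A|=470.2019
5. ⊥bis P2·P4 via (22.73,35.97): [(10.0057, 44.1706) (9.6311, 43.763) (28, 32.8347) (28, 50.777)]  |A|=167.2198
6. ⊥bis P2·P5 via (13.745,34.685): [(10.9109, 44.5029) (11.4341, 42.6903) (28, 32.8347) (28, 50.777)]  |A|=165.7441
7. ⊥bis P2·P6 via (13.97,31.43): [(10.9109, 44.5029) (11.4341, 42.6903) (28, 32.8347) (28, 50.777)]  |A|=165.7441
8. ⊥bis P2·P7 via (20.09,23.975): [(10.9109, 44.5029) (11.4341, 42.6903) (28, 32.8347) (28, 50.777)]  |A|=165.7441
9. canonical 4-gon: [(10.9109, 44.5029) (11.4341, 42.6903) (28, 32.8347) (28, 50.777)]
10. shoelace: 165.7441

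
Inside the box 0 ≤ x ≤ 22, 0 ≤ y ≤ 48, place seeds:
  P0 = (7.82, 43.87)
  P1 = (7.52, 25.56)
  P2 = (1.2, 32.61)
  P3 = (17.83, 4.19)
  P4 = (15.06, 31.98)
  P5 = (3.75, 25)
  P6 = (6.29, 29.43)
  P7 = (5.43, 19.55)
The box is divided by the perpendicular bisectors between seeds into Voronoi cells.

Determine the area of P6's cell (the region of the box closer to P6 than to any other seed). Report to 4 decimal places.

1. box [0,22]×[0,48]: [(0, 0) (22, 0) (22, 48) (0, 48)]
2. ⊥bis P6·P0 via (7.055,36.65): [(0, 37.3975) (0, 0) (22, 0) (22, 35.0665)]  |A|=797.1041
3. ⊥bis P6·P1 via (6.905,27.495): [(0, 37.3975) (0, 25.3004) (22, 32.2926) (22, 35.0665)]  |A|=163.5809
4. ⊥bis P6·P2 via (3.745,31.02): [(7.2495, 36.6294) (0.2142, 25.3685) (22, 32.2926) (22, 35.0665)]  |A|=118.7654
5. ⊥bis P6·P3 via (12.06,16.81): [(7.2495, 36.6294) (0.2142, 25.3685) (22, 32.2926) (22, 35.0665)]  |A|=118.7654
6. ⊥bis P6·P4 via (10.675,30.705): [(9.0065, 36.4432) (7.2495, 36.6294) (0.2142, 25.3685) (11.2105, 28.8634)]  |A|=56.0741
7. ⊥bis P6·P5 via (5.02,27.215): [(9.0065, 36.4432) (7.2495, 36.6294) (2.331, 28.7568) (5.3781, 27.0097) (11.2105, 28.8634)]  |A|=49.0628
8. ⊥bis P6·P7 via (5.86,24.49): [(9.0065, 36.4432) (7.2495, 36.6294) (2.331, 28.7568) (5.3781, 27.0097) (11.2105, 28.8634)]  |A|=49.0628
9. canonical 5-gon: [(9.0065, 36.4432) (7.2495, 36.6294) (2.331, 28.7568) (5.3781, 27.0097) (11.2105, 28.8634)]
10. shoelace: 49.0628

Area of P6's cell: 49.0628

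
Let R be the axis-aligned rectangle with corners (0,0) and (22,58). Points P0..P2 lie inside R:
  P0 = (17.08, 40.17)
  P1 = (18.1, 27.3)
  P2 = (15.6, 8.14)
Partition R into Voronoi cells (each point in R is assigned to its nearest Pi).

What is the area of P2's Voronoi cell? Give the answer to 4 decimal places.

Area of P2's cell: 406.6328

1. box [0,22]×[0,58]: [(0, 0) (22, 0) (22, 58) (0, 58)]
2. ⊥bis P2·P0 via (16.34,24.155): [(0, 24.91) (0, 0) (22, 0) (22, 23.8935)]  |A|=536.8384
3. ⊥bis P2·P1 via (16.85,17.72): [(0, 19.9186) (0, 0) (22, 0) (22, 17.048)]  |A|=406.6328
4. canonical 4-gon: [(0, 19.9186) (0, 0) (22, 0) (22, 17.048)]
5. shoelace: 406.6328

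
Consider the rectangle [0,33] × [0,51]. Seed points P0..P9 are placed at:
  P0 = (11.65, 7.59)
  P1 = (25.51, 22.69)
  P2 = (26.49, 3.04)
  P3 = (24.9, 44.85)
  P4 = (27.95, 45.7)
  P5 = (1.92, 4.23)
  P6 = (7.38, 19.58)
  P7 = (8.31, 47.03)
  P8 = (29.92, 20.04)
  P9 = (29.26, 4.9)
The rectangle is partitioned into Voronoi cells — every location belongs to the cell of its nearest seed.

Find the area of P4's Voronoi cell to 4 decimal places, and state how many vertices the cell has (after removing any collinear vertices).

Area of P4's cell: 99.6145 (4 vertices)

1. box [0,33]×[0,51]: [(0, 0) (33, 0) (33, 51) (0, 51)]
2. ⊥bis P4·P0 via (19.8,26.645): [(0, 35.1136) (33, 20.9992) (33, 51) (0, 51)]  |A|=757.1375
3. ⊥bis P4·P1 via (26.73,34.195): [(0, 37.0295) (33, 33.5301) (33, 51) (0, 51)]  |A|=518.7667
4. ⊥bis P4·P2 via (27.22,24.37): [(0, 37.0295) (33, 33.5301) (33, 51) (0, 51)]  |A|=518.7667
5. ⊥bis P4·P3 via (26.425,45.275): [(29.5976, 33.8909) (33, 33.5301) (33, 51) (24.8295, 51)]  |A|=99.6145
6. ⊥bis P4·P5 via (14.935,24.965): [(29.5976, 33.8909) (33, 33.5301) (33, 51) (24.8295, 51)]  |A|=99.6145
7. ⊥bis P4·P6 via (17.665,32.64): [(29.5976, 33.8909) (33, 33.5301) (33, 51) (24.8295, 51)]  |A|=99.6145
8. ⊥bis P4·P7 via (18.13,46.365): [(29.5976, 33.8909) (33, 33.5301) (33, 51) (24.8295, 51)]  |A|=99.6145
9. ⊥bis P4·P8 via (28.935,32.87): [(29.5976, 33.8909) (33, 33.5301) (33, 51) (24.8295, 51)]  |A|=99.6145
10. ⊥bis P4·P9 via (28.605,25.3): [(29.5976, 33.8909) (33, 33.5301) (33, 51) (24.8295, 51)]  |A|=99.6145
11. canonical 4-gon: [(29.5976, 33.8909) (33, 33.5301) (33, 51) (24.8295, 51)]
12. shoelace: 99.6145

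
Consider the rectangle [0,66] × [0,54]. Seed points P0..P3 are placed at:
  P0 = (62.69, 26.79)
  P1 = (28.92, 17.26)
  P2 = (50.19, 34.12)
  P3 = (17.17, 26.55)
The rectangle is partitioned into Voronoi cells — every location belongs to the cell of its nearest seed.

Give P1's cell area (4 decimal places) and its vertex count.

1. box [0,66]×[0,54]: [(0, 0) (66, 0) (66, 54) (0, 54)]
2. ⊥bis P1·P0 via (45.805,22.025): [(0, 0) (52.0205, 0) (36.7816, 54) (0, 54)]  |A|=2397.6561
3. ⊥bis P1·P2 via (39.555,25.69): [(0, 0) (52.0205, 0) (47.6542, 15.4724) (17.1146, 54) (0, 54)]  |A|=2018.796
4. ⊥bis P1·P3 via (23.045,21.905): [(5.7261, 0) (52.0205, 0) (47.6542, 15.4724) (32.7876, 34.2275)]  |A|=866.336
5. canonical 4-gon: [(5.7261, 0) (52.0205, 0) (47.6542, 15.4724) (32.7876, 34.2275)]
6. shoelace: 866.336

Area of P1's cell: 866.3360 (4 vertices)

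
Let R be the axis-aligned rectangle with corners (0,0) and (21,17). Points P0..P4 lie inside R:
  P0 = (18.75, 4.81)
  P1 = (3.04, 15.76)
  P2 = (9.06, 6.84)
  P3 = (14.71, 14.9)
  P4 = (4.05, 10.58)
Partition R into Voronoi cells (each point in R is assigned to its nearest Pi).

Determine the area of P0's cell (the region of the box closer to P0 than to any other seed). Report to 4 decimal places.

1. box [0,21]×[0,17]: [(0, 0) (21, 0) (21, 17) (0, 17)]
2. ⊥bis P0·P1 via (10.895,10.285): [(3.7263, 0) (21, 0) (21, 17) (15.5754, 17)]  |A|=192.9357
3. ⊥bis P0·P2 via (13.905,5.825): [(12.6847, 0) (21, 0) (21, 17) (16.2461, 17)]  |A|=111.0882
4. ⊥bis P0·P3 via (16.73,9.855): [(14.5679, 8.9893) (12.6847, 0) (21, 0) (21, 11.5647)]  |A|=74.567
5. ⊥bis P0·P4 via (11.4,7.695): [(14.5679, 8.9893) (12.6847, 0) (21, 0) (21, 11.5647)]  |A|=74.567
6. canonical 4-gon: [(14.5679, 8.9893) (12.6847, 0) (21, 0) (21, 11.5647)]
7. shoelace: 74.567

Area of P0's cell: 74.5670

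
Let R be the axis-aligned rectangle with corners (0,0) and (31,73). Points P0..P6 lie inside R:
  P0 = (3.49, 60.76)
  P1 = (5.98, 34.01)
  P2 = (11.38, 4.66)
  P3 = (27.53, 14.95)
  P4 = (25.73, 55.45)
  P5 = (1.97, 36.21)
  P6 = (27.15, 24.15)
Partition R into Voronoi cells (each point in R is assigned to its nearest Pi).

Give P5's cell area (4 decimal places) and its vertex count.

Area of P5's cell: 114.6631 (3 vertices)

1. box [0,31]×[0,73]: [(0, 0) (31, 0) (31, 73) (0, 73)]
2. ⊥bis P5·P0 via (2.73,48.485): [(0, 48.654) (0, 0) (31, 0) (31, 46.7347)]  |A|=1478.5249
3. ⊥bis P5·P1 via (3.975,35.11): [(11.0309, 47.9711) (0, 48.654) (0, 27.8647)]  |A|=114.6631
4. ⊥bis P5·P2 via (6.675,20.435): [(11.0309, 47.9711) (0, 48.654) (0, 27.8647)]  |A|=114.6631
5. ⊥bis P5·P3 via (14.75,25.58): [(11.0309, 47.9711) (0, 48.654) (0, 27.8647)]  |A|=114.6631
6. ⊥bis P5·P4 via (13.85,45.83): [(11.0309, 47.9711) (0, 48.654) (0, 27.8647)]  |A|=114.6631
7. ⊥bis P5·P6 via (14.56,30.18): [(11.0309, 47.9711) (0, 48.654) (0, 27.8647)]  |A|=114.6631
8. canonical 3-gon: [(11.0309, 47.9711) (0, 48.654) (0, 27.8647)]
9. shoelace: 114.6631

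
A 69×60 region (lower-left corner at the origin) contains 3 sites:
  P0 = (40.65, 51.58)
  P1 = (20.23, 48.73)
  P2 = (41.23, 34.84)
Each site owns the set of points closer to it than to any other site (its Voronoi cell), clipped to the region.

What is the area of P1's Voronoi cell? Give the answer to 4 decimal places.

Area of P1's cell: 1258.7387

1. box [0,69]×[0,60]: [(0, 0) (69, 0) (69, 60) (0, 60)]
2. ⊥bis P1·P0 via (30.44,50.155): [(0, 0) (37.4401, 0) (29.0659, 60) (0, 60)]  |A|=1995.1809
3. ⊥bis P1·P2 via (30.73,41.785): [(0, 0) (3.0922, 0) (31.4552, 42.8814) (29.0659, 60) (0, 60)]  |A|=1258.7387
4. canonical 5-gon: [(0, 0) (3.0922, 0) (31.4552, 42.8814) (29.0659, 60) (0, 60)]
5. shoelace: 1258.7387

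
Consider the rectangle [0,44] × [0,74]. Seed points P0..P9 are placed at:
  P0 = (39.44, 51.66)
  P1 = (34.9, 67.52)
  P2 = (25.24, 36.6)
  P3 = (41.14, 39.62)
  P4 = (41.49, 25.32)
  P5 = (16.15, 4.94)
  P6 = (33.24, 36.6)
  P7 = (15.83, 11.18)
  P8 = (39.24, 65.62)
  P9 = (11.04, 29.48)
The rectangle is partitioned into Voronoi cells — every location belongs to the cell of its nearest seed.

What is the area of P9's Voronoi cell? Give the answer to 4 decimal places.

Area of P9's cell: 594.0555

1. box [0,44]×[0,74]: [(0, 0) (44, 0) (44, 74) (0, 74)]
2. ⊥bis P9·P0 via (25.24,40.57): [(0, 72.8881) (0, 0) (44, 0) (44, 16.5491)]  |A|=1967.6185
3. ⊥bis P9·P1 via (22.97,48.5): [(15.2795, 53.3237) (0, 62.9076) (0, 0) (44, 0) (44, 16.5491)]  |A|=1891.3696
4. ⊥bis P9·P2 via (18.14,33.04): [(4.6158, 60.0124) (0, 62.9076) (0, 0) (34.7065, 0)]  |A|=1186.5959
5. ⊥bis P9·P3 via (26.09,34.55): [(4.6158, 60.0124) (0, 62.9076) (0, 0) (34.7065, 0)]  |A|=1186.5959
6. ⊥bis P9·P4 via (26.265,27.4): [(25.1308, 19.0977) (4.6158, 60.0124) (0, 62.9076) (0, 0) (22.5217, 0)]  |A|=1070.2444
7. ⊥bis P9·P5 via (13.595,17.21): [(24.8972, 19.5635) (4.6158, 60.0124) (0, 62.9076) (0, 14.3791)]  |A|=668.1057
8. ⊥bis P9·P6 via (22.14,33.04): [(24.8972, 19.5635) (4.6158, 60.0124) (0, 62.9076) (0, 14.3791)]  |A|=668.1057
9. ⊥bis P9·P7 via (13.435,20.33): [(23.2277, 22.8932) (4.6158, 60.0124) (0, 62.9076) (0, 16.8134)]  |A|=594.0555
10. ⊥bis P9·P8 via (25.14,47.55): [(23.2277, 22.8932) (4.6158, 60.0124) (0, 62.9076) (0, 16.8134)]  |A|=594.0555
11. canonical 4-gon: [(23.2277, 22.8932) (4.6158, 60.0124) (0, 62.9076) (0, 16.8134)]
12. shoelace: 594.0555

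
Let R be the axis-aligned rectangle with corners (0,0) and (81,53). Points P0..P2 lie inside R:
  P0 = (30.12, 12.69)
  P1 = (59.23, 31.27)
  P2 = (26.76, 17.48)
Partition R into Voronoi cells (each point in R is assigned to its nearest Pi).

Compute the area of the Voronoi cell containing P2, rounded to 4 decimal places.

1. box [0,81]×[0,53]: [(0, 0) (81, 0) (81, 53) (0, 53)]
2. ⊥bis P2·P0 via (28.44,15.085): [(0, 0) (6.9349, 0) (81, 51.9538) (81, 53) (0, 53)]  |A|=2369.0178
3. ⊥bis P2·P1 via (42.995,24.375): [(0, 0) (6.9349, 0) (42.694, 25.0837) (30.838, 53) (0, 53)]  |A|=1648.8099
4. canonical 5-gon: [(0, 0) (6.9349, 0) (42.694, 25.0837) (30.838, 53) (0, 53)]
5. shoelace: 1648.8099

Area of P2's cell: 1648.8099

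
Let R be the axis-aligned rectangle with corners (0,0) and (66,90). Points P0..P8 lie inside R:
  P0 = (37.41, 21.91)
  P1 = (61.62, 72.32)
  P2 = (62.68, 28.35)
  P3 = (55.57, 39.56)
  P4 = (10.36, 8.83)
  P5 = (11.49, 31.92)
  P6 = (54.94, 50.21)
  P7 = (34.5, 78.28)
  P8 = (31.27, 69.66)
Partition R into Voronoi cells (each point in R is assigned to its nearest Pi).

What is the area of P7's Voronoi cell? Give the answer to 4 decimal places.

Area of P7's cell: 629.6827

1. box [0,66]×[0,90]: [(0, 0) (66, 0) (66, 90) (0, 90)]
2. ⊥bis P7·P0 via (35.955,50.095): [(0, 48.2389) (66, 51.646) (66, 90) (0, 90)]  |A|=2643.7981
3. ⊥bis P7·P1 via (48.06,75.3): [(0, 48.2389) (42.5962, 50.4378) (51.2905, 90) (0, 90)]  |A|=1904.0143
4. ⊥bis P7·P2 via (48.59,53.315): [(0, 48.2389) (42.5962, 50.4378) (51.2905, 90) (0, 90)]  |A|=1904.0143
5. ⊥bis P7·P3 via (45.035,58.92): [(0, 48.2389) (28.0694, 49.6879) (44.3822, 58.5648) (51.2905, 90) (0, 90)]  |A|=1845.6547
6. ⊥bis P7·P4 via (22.43,43.555): [(0, 51.3514) (7.7967, 48.6414) (28.0694, 49.6879) (44.3822, 58.5648) (51.2905, 90) (0, 90)]  |A|=1833.521
7. ⊥bis P7·P5 via (22.995,55.1): [(0, 66.5132) (30.8502, 51.2012) (44.3822, 58.5648) (51.2905, 90) (0, 90)]  |A|=1544.5481
8. ⊥bis P7·P6 via (44.72,64.245): [(0, 66.5132) (28.4459, 52.3945) (45.804, 65.0343) (51.2905, 90) (0, 90)]  |A|=1480.4575
9. ⊥bis P7·P8 via (32.885,73.97): [(0, 86.2923) (46.6354, 68.8176) (51.2905, 90) (0, 90)]  |A|=629.6827
10. canonical 4-gon: [(0, 86.2923) (46.6354, 68.8176) (51.2905, 90) (0, 90)]
11. shoelace: 629.6827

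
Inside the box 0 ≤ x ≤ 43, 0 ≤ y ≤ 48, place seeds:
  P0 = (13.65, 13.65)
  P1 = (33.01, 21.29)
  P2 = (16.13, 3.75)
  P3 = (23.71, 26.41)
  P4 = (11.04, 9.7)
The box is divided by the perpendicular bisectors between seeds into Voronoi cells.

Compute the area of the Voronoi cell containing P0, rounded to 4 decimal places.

1. box [0,43]×[0,48]: [(0, 0) (43, 0) (43, 48) (0, 48)]
2. ⊥bis P0·P1 via (23.33,17.47): [(0, 0) (30.2242, 0) (11.282, 48) (0, 48)]  |A|=996.1478
3. ⊥bis P0·P2 via (14.89,8.7): [(0, 4.97) (25.7202, 11.413) (11.282, 48) (0, 48)]  |A|=759.7586
4. ⊥bis P0·P3 via (18.68,20.03): [(0, 34.7573) (0, 4.97) (25.7202, 11.413) (23.9636, 15.8644)]  |A|=419.8104
5. ⊥bis P0·P4 via (12.345,11.675): [(0, 34.7573) (0, 19.8321) (16.3093, 9.0555) (25.7202, 11.413) (23.9636, 15.8644)]  |A|=298.6152
6. canonical 5-gon: [(0, 34.7573) (0, 19.8321) (16.3093, 9.0555) (25.7202, 11.413) (23.9636, 15.8644)]
7. shoelace: 298.6152

Area of P0's cell: 298.6152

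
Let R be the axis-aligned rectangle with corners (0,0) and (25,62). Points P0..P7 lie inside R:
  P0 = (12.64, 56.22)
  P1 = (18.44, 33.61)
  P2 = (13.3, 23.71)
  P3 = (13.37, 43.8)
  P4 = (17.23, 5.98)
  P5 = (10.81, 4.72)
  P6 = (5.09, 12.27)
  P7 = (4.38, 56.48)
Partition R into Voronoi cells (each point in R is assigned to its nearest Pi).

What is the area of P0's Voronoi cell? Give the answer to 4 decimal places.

Area of P0's cell: 194.2658

1. box [0,25]×[0,62]: [(0, 0) (25, 0) (25, 62) (0, 62)]
2. ⊥bis P0·P1 via (15.54,44.915): [(0, 40.9286) (25, 47.3417) (25, 62) (0, 62)]  |A|=446.6208
3. ⊥bis P0·P2 via (12.97,39.965): [(0, 40.9286) (25, 47.3417) (25, 62) (0, 62)]  |A|=446.6208
4. ⊥bis P0·P3 via (13.005,50.01): [(0, 49.2456) (25, 50.715) (25, 62) (0, 62)]  |A|=300.492
5. ⊥bis P0·P4 via (14.935,31.1): [(0, 49.2456) (25, 50.715) (25, 62) (0, 62)]  |A|=300.492
6. ⊥bis P0·P5 via (11.725,30.47): [(0, 49.2456) (25, 50.715) (25, 62) (0, 62)]  |A|=300.492
7. ⊥bis P0·P6 via (8.865,34.245): [(0, 49.2456) (25, 50.715) (25, 62) (0, 62)]  |A|=300.492
8. ⊥bis P0·P7 via (8.51,56.35): [(8.3017, 49.7336) (25, 50.715) (25, 62) (8.6878, 62)]  |A|=194.2658
9. canonical 4-gon: [(8.3017, 49.7336) (25, 50.715) (25, 62) (8.6878, 62)]
10. shoelace: 194.2658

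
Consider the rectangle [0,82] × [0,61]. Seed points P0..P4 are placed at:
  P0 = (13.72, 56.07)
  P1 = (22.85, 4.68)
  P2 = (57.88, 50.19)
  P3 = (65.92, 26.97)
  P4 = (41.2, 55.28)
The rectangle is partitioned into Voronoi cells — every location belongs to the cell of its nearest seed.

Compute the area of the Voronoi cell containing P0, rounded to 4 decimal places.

Area of P0's cell: 855.4973

1. box [0,82]×[0,61]: [(0, 0) (82, 0) (82, 61) (0, 61)]
2. ⊥bis P0·P1 via (18.285,30.375): [(0, 27.1265) (82, 41.6947) (82, 61) (0, 61)]  |A|=2180.3332
3. ⊥bis P0·P2 via (35.8,53.13): [(0, 27.1265) (33.1211, 33.0108) (36.8479, 61) (0, 61)]  |A|=1076.6359
4. ⊥bis P0·P3 via (39.82,41.52): [(0, 27.1265) (33.1211, 33.0108) (36.8479, 61) (0, 61)]  |A|=1076.6359
5. ⊥bis P0·P4 via (27.46,55.675): [(0, 27.1265) (26.776, 31.8835) (27.6131, 61) (0, 61)]  |A|=855.4973
6. canonical 4-gon: [(0, 27.1265) (26.776, 31.8835) (27.6131, 61) (0, 61)]
7. shoelace: 855.4973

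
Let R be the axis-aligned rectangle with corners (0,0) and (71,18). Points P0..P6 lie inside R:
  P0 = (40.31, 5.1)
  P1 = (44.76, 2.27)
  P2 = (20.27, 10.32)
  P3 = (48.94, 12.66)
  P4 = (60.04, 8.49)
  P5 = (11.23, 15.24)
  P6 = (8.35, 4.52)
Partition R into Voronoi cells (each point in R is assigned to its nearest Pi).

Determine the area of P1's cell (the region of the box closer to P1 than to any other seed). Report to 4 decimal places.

1. box [0,71]×[0,18]: [(0, 0) (71, 0) (71, 18) (0, 18)]
2. ⊥bis P1·P0 via (42.535,3.685): [(40.1915, 0) (71, 0) (71, 18) (51.6387, 18)]  |A|=451.5282
3. ⊥bis P1·P2 via (32.515,6.295): [(40.1915, 0) (71, 0) (71, 18) (51.6387, 18)]  |A|=451.5282
4. ⊥bis P1·P3 via (46.85,7.465): [(45.3283, 8.0772) (40.1915, 0) (65.4053, 0)]  |A|=101.8288
5. ⊥bis P1·P4 via (52.4,5.38): [(52.472, 5.2032) (45.3283, 8.0772) (40.1915, 0) (54.59, 0)]  |A|=73.6915
6. ⊥bis P1·P5 via (27.995,8.755): [(52.472, 5.2032) (45.3283, 8.0772) (40.1915, 0) (54.59, 0)]  |A|=73.6915
7. ⊥bis P1·P6 via (26.555,3.395): [(52.472, 5.2032) (45.3283, 8.0772) (40.1915, 0) (54.59, 0)]  |A|=73.6915
8. canonical 4-gon: [(52.472, 5.2032) (45.3283, 8.0772) (40.1915, 0) (54.59, 0)]
9. shoelace: 73.6915

Area of P1's cell: 73.6915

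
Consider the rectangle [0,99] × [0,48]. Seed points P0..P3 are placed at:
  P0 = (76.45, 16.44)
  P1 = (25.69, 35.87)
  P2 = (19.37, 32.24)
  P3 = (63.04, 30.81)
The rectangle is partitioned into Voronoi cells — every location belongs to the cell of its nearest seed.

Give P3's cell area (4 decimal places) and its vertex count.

Area of P3's cell: 1297.7525 (5 vertices)

1. box [0,99]×[0,48]: [(0, 0) (99, 0) (99, 48) (0, 48)]
2. ⊥bis P3·P0 via (69.745,23.625): [(0, 0) (44.4287, 0) (95.865, 48) (0, 48)]  |A|=3367.0486
3. ⊥bis P3·P1 via (44.365,33.34): [(39.8483, 0) (44.4287, 0) (95.865, 48) (46.3511, 48)]  |A|=1298.2648
4. ⊥bis P3·P2 via (41.205,31.525): [(40.2761, 3.1582) (40.1727, 0) (44.4287, 0) (95.865, 48) (46.3511, 48)]  |A|=1297.7525
5. canonical 5-gon: [(40.2761, 3.1582) (40.1727, 0) (44.4287, 0) (95.865, 48) (46.3511, 48)]
6. shoelace: 1297.7525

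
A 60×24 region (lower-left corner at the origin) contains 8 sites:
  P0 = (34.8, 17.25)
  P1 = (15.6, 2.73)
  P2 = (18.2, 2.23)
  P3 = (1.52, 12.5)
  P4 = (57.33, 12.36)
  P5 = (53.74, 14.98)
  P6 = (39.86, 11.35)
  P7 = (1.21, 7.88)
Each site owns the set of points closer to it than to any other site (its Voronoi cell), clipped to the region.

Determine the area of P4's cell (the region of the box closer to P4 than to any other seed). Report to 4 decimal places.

1. box [0,60]×[0,24]: [(0, 0) (60, 0) (60, 24) (0, 24)]
2. ⊥bis P4·P0 via (46.065,14.805): [(42.8517, 0) (60, 0) (60, 24) (48.0607, 24)]  |A|=349.0514
3. ⊥bis P4·P1 via (36.465,7.545): [(42.8517, 0) (60, 0) (60, 24) (48.0607, 24)]  |A|=349.0514
4. ⊥bis P4·P2 via (37.765,7.295): [(42.8517, 0) (60, 0) (60, 24) (48.0607, 24)]  |A|=349.0514
5. ⊥bis P4·P3 via (29.425,12.43): [(42.8517, 0) (60, 0) (60, 24) (48.0607, 24)]  |A|=349.0514
6. ⊥bis P4·P5 via (55.535,13.67): [(45.5586, 0) (60, 0) (60, 19.7881)]  |A|=142.8841
7. ⊥bis P4·P6 via (48.595,11.855): [(49.0072, 4.7254) (49.2804, 0) (60, 0) (60, 19.7881)]  |A|=134.0906
8. ⊥bis P4·P7 via (29.27,10.12): [(49.0072, 4.7254) (49.2804, 0) (60, 0) (60, 19.7881)]  |A|=134.0906
9. canonical 4-gon: [(49.0072, 4.7254) (49.2804, 0) (60, 0) (60, 19.7881)]
10. shoelace: 134.0906

Area of P4's cell: 134.0906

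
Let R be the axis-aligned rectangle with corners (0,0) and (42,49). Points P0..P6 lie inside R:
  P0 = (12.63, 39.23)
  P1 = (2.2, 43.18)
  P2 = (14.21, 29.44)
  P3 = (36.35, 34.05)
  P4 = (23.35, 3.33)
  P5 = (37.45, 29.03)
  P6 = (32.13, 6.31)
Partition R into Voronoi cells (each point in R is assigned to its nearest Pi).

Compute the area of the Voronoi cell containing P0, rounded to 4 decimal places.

Area of P0's cell: 260.9648

1. box [0,42]×[0,49]: [(0, 0) (42, 0) (42, 49) (0, 49)]
2. ⊥bis P0·P1 via (7.415,41.205): [(0, 21.6256) (0, 0) (42, 0) (42, 49) (10.3671, 49)]  |A|=1916.1039
3. ⊥bis P0·P2 via (13.42,34.335): [(4.2529, 32.8555) (42, 38.9475) (42, 49) (10.3671, 49)]  |A|=445.0744
4. ⊥bis P0·P3 via (24.49,36.64): [(4.2529, 32.8555) (24.3727, 36.1026) (27.1892, 49) (10.3671, 49)]  |A|=260.9648
5. ⊥bis P0·P4 via (17.99,21.28): [(4.2529, 32.8555) (24.3727, 36.1026) (27.1892, 49) (10.3671, 49)]  |A|=260.9648
6. ⊥bis P0·P5 via (25.04,34.13): [(4.2529, 32.8555) (24.3727, 36.1026) (27.1892, 49) (10.3671, 49)]  |A|=260.9648
7. ⊥bis P0·P6 via (22.38,22.77): [(4.2529, 32.8555) (24.3727, 36.1026) (27.1892, 49) (10.3671, 49)]  |A|=260.9648
8. canonical 4-gon: [(4.2529, 32.8555) (24.3727, 36.1026) (27.1892, 49) (10.3671, 49)]
9. shoelace: 260.9648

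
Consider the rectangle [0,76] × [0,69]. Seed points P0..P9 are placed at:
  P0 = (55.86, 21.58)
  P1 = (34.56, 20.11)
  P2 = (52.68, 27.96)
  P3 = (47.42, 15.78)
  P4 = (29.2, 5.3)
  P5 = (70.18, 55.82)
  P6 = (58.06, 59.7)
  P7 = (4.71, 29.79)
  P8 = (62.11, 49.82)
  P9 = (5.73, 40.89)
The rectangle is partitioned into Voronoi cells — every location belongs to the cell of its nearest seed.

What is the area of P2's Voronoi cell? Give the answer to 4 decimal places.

1. box [0,76]×[0,69]: [(0, 0) (76, 0) (76, 69) (0, 69)]
2. ⊥bis P2·P0 via (54.27,24.77): [(0, 0) (4.5742, 0) (76, 35.6009) (76, 69) (0, 69)]  |A|=3972.5874
3. ⊥bis P2·P1 via (43.62,24.035): [(45.2494, 20.2738) (76, 35.6009) (76, 69) (24.1401, 69)]  |A|=1776.9862
4. ⊥bis P2·P3 via (50.05,21.87): [(43.2939, 24.7876) (49.1937, 22.2398) (76, 35.6009) (76, 69) (24.1401, 69)]  |A|=1766.1622
5. ⊥bis P2·P4 via (40.94,16.63): [(43.2939, 24.7876) (49.1937, 22.2398) (76, 35.6009) (76, 69) (24.1401, 69)]  |A|=1766.1622
6. ⊥bis P2·P5 via (61.43,41.89): [(26.3344, 63.935) (43.2939, 24.7876) (49.1937, 22.2398) (73.4587, 34.3343)]  |A|=737.977
7. ⊥bis P2·P6 via (55.37,43.83): [(59.4397, 43.1402) (33.4335, 47.5483) (43.2939, 24.7876) (49.1937, 22.2398) (73.4587, 34.3343)]  |A|=540.5461
8. ⊥bis P2·P7 via (28.695,28.875): [(59.4397, 43.1402) (33.4335, 47.5483) (43.2939, 24.7876) (49.1937, 22.2398) (73.4587, 34.3343)]  |A|=540.5461
9. ⊥bis P2·P8 via (57.395,38.89): [(39.842, 46.462) (33.4335, 47.5483) (43.2939, 24.7876) (49.1937, 22.2398) (70.9057, 33.0618)]  |A|=440.6725
10. ⊥bis P2·P9 via (29.205,34.425): [(39.842, 46.462) (33.4335, 47.5483) (43.2939, 24.7876) (49.1937, 22.2398) (70.9057, 33.0618)]  |A|=440.6725
11. canonical 5-gon: [(39.842, 46.462) (33.4335, 47.5483) (43.2939, 24.7876) (49.1937, 22.2398) (70.9057, 33.0618)]
12. shoelace: 440.6725

Area of P2's cell: 440.6725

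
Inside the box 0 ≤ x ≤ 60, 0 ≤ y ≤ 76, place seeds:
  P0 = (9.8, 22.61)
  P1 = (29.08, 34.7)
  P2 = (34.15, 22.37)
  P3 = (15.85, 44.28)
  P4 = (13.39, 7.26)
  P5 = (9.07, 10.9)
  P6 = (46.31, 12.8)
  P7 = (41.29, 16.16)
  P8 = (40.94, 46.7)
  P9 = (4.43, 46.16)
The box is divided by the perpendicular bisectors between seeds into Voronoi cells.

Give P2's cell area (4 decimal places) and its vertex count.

1. box [0,60]×[0,76]: [(0, 0) (60, 0) (60, 76) (0, 76)]
2. ⊥bis P2·P0 via (21.975,22.49): [(21.7533, 0) (60, 0) (60, 76) (22.5024, 76)]  |A|=2878.2818
3. ⊥bis P2·P1 via (31.615,28.535): [(21.9956, 24.5796) (21.7533, 0) (60, 0) (60, 40.2067)]  |A|=1234.0591
4. ⊥bis P2·P3 via (25,33.325): [(21.9956, 24.5796) (21.7533, 0) (60, 0) (60, 40.2067)]  |A|=1234.0591
5. ⊥bis P2·P4 via (23.77,14.815): [(21.9956, 24.5796) (21.9243, 17.3508) (34.553, 0) (60, 0) (60, 40.2067)]  |A|=1123.0171
6. ⊥bis P2·P5 via (21.61,16.635): [(21.9956, 24.5796) (21.9243, 17.3508) (34.553, 0) (60, 0) (60, 40.2067)]  |A|=1123.0171
7. ⊥bis P2·P6 via (40.23,17.585): [(57.0925, 39.0112) (21.9956, 24.5796) (21.9243, 17.3508) (30.6311, 5.3883)]  |A|=430.9853
8. ⊥bis P2·P7 via (37.72,19.265): [(53.6703, 37.604) (21.9956, 24.5796) (21.9243, 17.3508) (28.3621, 8.5057)]  |A|=319.6109
9. ⊥bis P2·P8 via (37.545,34.535): [(48.3728, 31.5132) (42.7048, 33.095) (21.9956, 24.5796) (21.9243, 17.3508) (28.3621, 8.5057)]  |A|=298.1596
10. ⊥bis P2·P9 via (19.29,34.265): [(48.3728, 31.5132) (42.7048, 33.095) (21.9956, 24.5796) (21.9243, 17.3508) (28.3621, 8.5057)]  |A|=298.1596
11. canonical 5-gon: [(48.3728, 31.5132) (42.7048, 33.095) (21.9956, 24.5796) (21.9243, 17.3508) (28.3621, 8.5057)]
12. shoelace: 298.1596

Area of P2's cell: 298.1596 (5 vertices)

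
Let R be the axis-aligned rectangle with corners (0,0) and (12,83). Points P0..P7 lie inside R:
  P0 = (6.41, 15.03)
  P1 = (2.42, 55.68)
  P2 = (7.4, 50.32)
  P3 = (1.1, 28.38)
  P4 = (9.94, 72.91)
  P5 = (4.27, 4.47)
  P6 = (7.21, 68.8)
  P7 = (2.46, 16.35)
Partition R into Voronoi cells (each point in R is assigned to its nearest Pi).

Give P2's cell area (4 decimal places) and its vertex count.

Area of P2's cell: 181.9828 (4 vertices)

1. box [0,12]×[0,83]: [(0, 0) (12, 0) (12, 83) (0, 83)]
2. ⊥bis P2·P0 via (6.905,32.675): [(0, 32.8687) (12, 32.5321) (12, 83) (0, 83)]  |A|=603.5953
3. ⊥bis P2·P1 via (4.91,53): [(0, 48.4381) (0, 32.8687) (12, 32.5321) (12, 59.5874)]  |A|=255.748
4. ⊥bis P2·P3 via (4.25,39.35): [(0, 48.4381) (0, 40.5704) (12, 37.1246) (12, 59.5874)]  |A|=181.9828
5. ⊥bis P2·P4 via (8.67,61.615): [(0, 48.4381) (0, 40.5704) (12, 37.1246) (12, 59.5874)]  |A|=181.9828
6. ⊥bis P2·P5 via (5.835,27.395): [(0, 48.4381) (0, 40.5704) (12, 37.1246) (12, 59.5874)]  |A|=181.9828
7. ⊥bis P2·P6 via (7.305,59.56): [(0, 48.4381) (0, 40.5704) (12, 37.1246) (12, 59.5874)]  |A|=181.9828
8. ⊥bis P2·P7 via (4.93,33.335): [(0, 48.4381) (0, 40.5704) (12, 37.1246) (12, 59.5874)]  |A|=181.9828
9. canonical 4-gon: [(0, 48.4381) (0, 40.5704) (12, 37.1246) (12, 59.5874)]
10. shoelace: 181.9828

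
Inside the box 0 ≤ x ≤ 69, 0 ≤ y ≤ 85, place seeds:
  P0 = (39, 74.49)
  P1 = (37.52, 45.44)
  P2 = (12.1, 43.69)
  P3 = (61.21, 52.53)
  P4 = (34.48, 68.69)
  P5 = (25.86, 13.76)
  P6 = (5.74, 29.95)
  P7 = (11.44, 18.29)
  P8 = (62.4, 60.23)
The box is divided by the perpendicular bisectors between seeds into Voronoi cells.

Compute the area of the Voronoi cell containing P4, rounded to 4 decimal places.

Area of P4's cell: 800.5144

1. box [0,69]×[0,85]: [(0, 0) (69, 0) (69, 85) (0, 85)]
2. ⊥bis P4·P0 via (36.74,71.59): [(0, 0) (69, 0) (69, 46.4494) (19.5325, 85) (0, 85)]  |A|=4911.4999
3. ⊥bis P4·P1 via (36,57.065): [(0, 52.3579) (52.5941, 59.2347) (19.5325, 85) (0, 85)]  |A|=1110.0209
4. ⊥bis P4·P2 via (23.29,56.19): [(0, 77.0392) (24.057, 55.5034) (52.5941, 59.2347) (19.5325, 85) (0, 85)]  |A|=813.1423
5. ⊥bis P4·P3 via (47.845,60.61): [(0, 77.0392) (24.057, 55.5034) (46.5346, 58.4424) (48.8008, 62.1909) (19.5325, 85) (0, 85)]  |A|=802.683
6. ⊥bis P4·P5 via (30.17,41.225): [(0, 77.0392) (24.057, 55.5034) (46.5346, 58.4424) (48.8008, 62.1909) (19.5325, 85) (0, 85)]  |A|=802.683
7. ⊥bis P4·P6 via (20.11,49.32): [(0, 77.0392) (24.057, 55.5034) (46.5346, 58.4424) (48.8008, 62.1909) (19.5325, 85) (0, 85)]  |A|=802.683
8. ⊥bis P4·P7 via (22.96,43.49): [(0, 77.0392) (24.057, 55.5034) (46.5346, 58.4424) (48.8008, 62.1909) (19.5325, 85) (0, 85)]  |A|=802.683
9. ⊥bis P4·P8 via (48.44,64.46): [(0, 77.0392) (24.057, 55.5034) (46.5346, 58.4424) (46.6991, 58.7146) (47.9527, 62.8518) (19.5325, 85) (0, 85)]  |A|=800.5144
10. canonical 7-gon: [(0, 77.0392) (24.057, 55.5034) (46.5346, 58.4424) (46.6991, 58.7146) (47.9527, 62.8518) (19.5325, 85) (0, 85)]
11. shoelace: 800.5144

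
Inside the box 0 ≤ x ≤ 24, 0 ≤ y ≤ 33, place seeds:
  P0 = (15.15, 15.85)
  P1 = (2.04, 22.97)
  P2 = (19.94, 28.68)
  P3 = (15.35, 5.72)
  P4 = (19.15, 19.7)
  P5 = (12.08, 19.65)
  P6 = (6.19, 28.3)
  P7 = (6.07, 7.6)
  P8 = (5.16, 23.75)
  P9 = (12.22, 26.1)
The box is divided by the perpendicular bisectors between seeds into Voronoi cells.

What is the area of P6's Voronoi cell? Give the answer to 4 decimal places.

Area of P6's cell: 65.3324

1. box [0,24]×[0,33]: [(0, 0) (24, 0) (24, 33) (0, 33)]
2. ⊥bis P6·P0 via (10.67,22.075): [(0, 14.396) (24, 31.6683) (24, 33) (0, 33)]  |A|=239.2279
3. ⊥bis P6·P1 via (4.115,25.635): [(0, 28.839) (9.6396, 21.3335) (24, 31.6683) (24, 33) (0, 33)]  |A|=169.6155
4. ⊥bis P6·P2 via (13.065,28.49): [(0, 28.839) (9.6396, 21.3335) (13.1921, 23.8901) (12.9404, 33) (0, 33)]  |A|=112.0432
5. ⊥bis P6·P3 via (10.77,17.01): [(0, 28.839) (9.6396, 21.3335) (13.1921, 23.8901) (12.9404, 33) (0, 33)]  |A|=112.0432
6. ⊥bis P6·P4 via (12.67,24): [(0, 28.839) (9.6396, 21.3335) (12.0532, 23.0704) (13.1683, 24.751) (12.9404, 33) (0, 33)]  |A|=111.5432
7. ⊥bis P6·P5 via (9.135,23.975): [(0, 28.839) (7.5944, 22.9259) (13.1149, 26.685) (12.9404, 33) (0, 33)]  |A|=98.7402
8. ⊥bis P6·P7 via (6.13,17.95): [(0, 28.839) (7.5944, 22.9259) (13.1149, 26.685) (12.9404, 33) (0, 33)]  |A|=98.7402
9. ⊥bis P6·P8 via (5.675,26.025): [(0, 28.839) (2.7693, 26.6828) (10.5312, 24.9257) (13.1149, 26.685) (12.9404, 33) (0, 33)]  |A|=88.3992
10. ⊥bis P6·P9 via (9.205,27.2): [(0, 28.839) (2.7693, 26.6828) (8.5397, 25.3765) (11.3211, 33) (0, 33)]  |A|=65.3324
11. canonical 5-gon: [(0, 28.839) (2.7693, 26.6828) (8.5397, 25.3765) (11.3211, 33) (0, 33)]
12. shoelace: 65.3324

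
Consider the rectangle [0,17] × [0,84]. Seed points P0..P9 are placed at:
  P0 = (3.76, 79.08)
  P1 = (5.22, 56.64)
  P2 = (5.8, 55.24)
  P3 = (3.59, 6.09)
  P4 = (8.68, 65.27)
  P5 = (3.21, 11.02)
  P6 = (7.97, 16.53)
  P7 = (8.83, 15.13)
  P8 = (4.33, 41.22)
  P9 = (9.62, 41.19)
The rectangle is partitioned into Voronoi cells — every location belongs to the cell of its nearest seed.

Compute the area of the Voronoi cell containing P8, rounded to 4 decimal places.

1. box [0,17]×[0,84]: [(0, 0) (17, 0) (17, 84) (0, 84)]
2. ⊥bis P8·P0 via (4.045,60.15): [(0, 60.0891) (0, 0) (17, 0) (17, 60.345)]  |A|=1023.6902
3. ⊥bis P8·P1 via (4.775,48.93): [(0, 49.2056) (0, 0) (17, 0) (17, 48.2244)]  |A|=828.1551
4. ⊥bis P8·P2 via (5.065,48.23): [(0, 48.7611) (0, 0) (17, 0) (17, 46.9786)]  |A|=813.7873
5. ⊥bis P8·P3 via (3.96,23.655): [(0, 48.7611) (0, 23.7384) (17, 23.3803) (17, 46.9786)]  |A|=413.278
6. ⊥bis P8·P4 via (6.505,53.245): [(0, 48.7611) (0, 23.7384) (17, 23.3803) (17, 46.9786)]  |A|=413.278
7. ⊥bis P8·P5 via (3.77,26.12): [(0, 48.7611) (0, 26.2598) (17, 25.6294) (17, 46.9786)]  |A|=372.7294
8. ⊥bis P8·P6 via (6.15,28.875): [(0, 48.7611) (0, 27.9683) (17, 30.4746) (17, 46.9786)]  |A|=317.0225
9. ⊥bis P8·P7 via (6.58,28.175): [(0, 48.7611) (0, 27.9683) (17, 30.4746) (17, 46.9786)]  |A|=317.0225
10. ⊥bis P8·P9 via (6.975,41.205): [(7.0137, 48.0257) (0, 48.7611) (0, 27.9683) (6.9057, 28.9864)]  |A|=138.6017
11. canonical 4-gon: [(7.0137, 48.0257) (0, 48.7611) (0, 27.9683) (6.9057, 28.9864)]
12. shoelace: 138.6017

Area of P8's cell: 138.6017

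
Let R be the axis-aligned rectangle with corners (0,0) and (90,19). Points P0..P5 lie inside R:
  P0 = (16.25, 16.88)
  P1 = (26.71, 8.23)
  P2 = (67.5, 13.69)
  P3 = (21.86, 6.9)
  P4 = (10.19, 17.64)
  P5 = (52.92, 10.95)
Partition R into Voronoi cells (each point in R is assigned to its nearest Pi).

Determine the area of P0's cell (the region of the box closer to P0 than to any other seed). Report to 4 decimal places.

1. box [0,90]×[0,19]: [(0, 0) (90, 0) (90, 19) (0, 19)]
2. ⊥bis P0·P1 via (21.48,12.555): [(0, 0) (11.0975, 0) (26.8098, 19) (0, 19)]  |A|=360.1191
3. ⊥bis P0·P2 via (41.875,15.285): [(0, 0) (11.0975, 0) (26.8098, 19) (0, 19)]  |A|=360.1191
4. ⊥bis P0·P3 via (19.055,11.89): [(0, 1.1787) (22.5589, 13.8596) (26.8098, 19) (0, 19)]  |A|=269.9202
5. ⊥bis P0·P4 via (13.22,17.26): [(12.0529, 7.954) (22.5589, 13.8596) (26.8098, 19) (13.4382, 19)]  |A|=88.3015
6. ⊥bis P0·P5 via (34.585,13.915): [(12.0529, 7.954) (22.5589, 13.8596) (26.8098, 19) (13.4382, 19)]  |A|=88.3015
7. canonical 4-gon: [(12.0529, 7.954) (22.5589, 13.8596) (26.8098, 19) (13.4382, 19)]
8. shoelace: 88.3015

Area of P0's cell: 88.3015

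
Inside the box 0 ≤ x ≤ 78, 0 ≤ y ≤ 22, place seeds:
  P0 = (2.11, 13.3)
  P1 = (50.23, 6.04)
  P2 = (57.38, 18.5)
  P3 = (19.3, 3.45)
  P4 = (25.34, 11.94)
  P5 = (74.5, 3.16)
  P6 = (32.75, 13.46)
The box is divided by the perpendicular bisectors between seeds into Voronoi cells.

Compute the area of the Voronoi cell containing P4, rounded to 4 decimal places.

1. box [0,78]×[0,22]: [(0, 0) (78, 0) (78, 22) (0, 22)]
2. ⊥bis P4·P0 via (13.725,12.62): [(12.9862, 0) (78, 0) (78, 22) (14.2742, 22)]  |A|=1416.1365
3. ⊥bis P4·P1 via (37.785,8.99): [(12.9862, 0) (35.654, 0) (40.8689, 22) (14.2742, 22)]  |A|=541.8886
4. ⊥bis P4·P2 via (41.36,15.22): [(12.9862, 0) (35.654, 0) (40.3876, 19.9694) (39.9718, 22) (14.2742, 22)]  |A|=540.9778
5. ⊥bis P4·P3 via (22.32,7.695): [(13.7919, 13.7621) (33.1363, 0) (35.654, 0) (40.3876, 19.9694) (39.9718, 22) (14.2742, 22)]  |A|=402.3232
6. ⊥bis P4·P5 via (49.92,7.55): [(13.7919, 13.7621) (33.1363, 0) (35.654, 0) (40.3876, 19.9694) (39.9718, 22) (14.2742, 22)]  |A|=402.3232
7. ⊥bis P4·P6 via (29.045,12.7): [(13.7919, 13.7621) (31.3962, 1.238) (27.1373, 22) (14.2742, 22)]  |A|=209.0638
8. canonical 4-gon: [(13.7919, 13.7621) (31.3962, 1.238) (27.1373, 22) (14.2742, 22)]
9. shoelace: 209.0638

Area of P4's cell: 209.0638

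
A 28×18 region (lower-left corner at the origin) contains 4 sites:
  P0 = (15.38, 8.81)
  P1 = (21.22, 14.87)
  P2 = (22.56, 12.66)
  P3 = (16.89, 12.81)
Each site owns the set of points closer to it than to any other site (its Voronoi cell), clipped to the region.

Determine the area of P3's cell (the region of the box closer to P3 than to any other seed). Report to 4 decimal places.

1. box [0,28]×[0,18]: [(0, 0) (28, 0) (28, 18) (0, 18)]
2. ⊥bis P3·P0 via (16.135,10.81): [(0, 16.901) (28, 6.331) (28, 18) (0, 18)]  |A|=178.7531
3. ⊥bis P3·P1 via (19.055,13.84): [(0, 16.901) (21.4513, 8.8031) (17.0759, 18) (0, 18)]  |A|=90.3105
4. ⊥bis P3·P2 via (19.725,12.735): [(0, 16.901) (19.6391, 9.4872) (19.7174, 12.4477) (17.0759, 18) (0, 18)]  |A|=87.6012
5. canonical 5-gon: [(0, 16.901) (19.6391, 9.4872) (19.7174, 12.4477) (17.0759, 18) (0, 18)]
6. shoelace: 87.6012

Area of P3's cell: 87.6012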